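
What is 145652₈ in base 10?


Positional values:
Position 0: 2 × 8^0 = 2
Position 1: 5 × 8^1 = 40
Position 2: 6 × 8^2 = 384
Position 3: 5 × 8^3 = 2560
Position 4: 4 × 8^4 = 16384
Position 5: 1 × 8^5 = 32768
Sum = 2 + 40 + 384 + 2560 + 16384 + 32768
= 52138


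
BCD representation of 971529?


Each digit → 4-bit binary:
  9 → 1001
  7 → 0111
  1 → 0001
  5 → 0101
  2 → 0010
  9 → 1001
= 1001 0111 0001 0101 0010 1001


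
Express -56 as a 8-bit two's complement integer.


Original: 00111000
Step 1 - Invert all bits: 11000111
Step 2 - Add 1: 11000111 + 1
= 11001000 (represents -56)


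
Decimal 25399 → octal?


Divide by 8 repeatedly:
25399 ÷ 8 = 3174 remainder 7
3174 ÷ 8 = 396 remainder 6
396 ÷ 8 = 49 remainder 4
49 ÷ 8 = 6 remainder 1
6 ÷ 8 = 0 remainder 6
Reading remainders bottom-up:
= 0o61467


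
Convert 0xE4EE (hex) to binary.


Each hex digit → 4 binary bits:
  E = 1110
  4 = 0100
  E = 1110
  E = 1110
Concatenate: 1110 0100 1110 1110
= 1110010011101110


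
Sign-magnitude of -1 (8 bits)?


Sign bit: 1 (negative)
Magnitude: 1 = 0000001
= 10000001


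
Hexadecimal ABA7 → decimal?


Positional values:
Position 0: 7 × 16^0 = 7 × 1 = 7
Position 1: A × 16^1 = 10 × 16 = 160
Position 2: B × 16^2 = 11 × 256 = 2816
Position 3: A × 16^3 = 10 × 4096 = 40960
Sum = 7 + 160 + 2816 + 40960
= 43943


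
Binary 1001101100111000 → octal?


Group into 3-bit groups: 001001101100111000
  001 = 1
  001 = 1
  101 = 5
  100 = 4
  111 = 7
  000 = 0
= 0o115470


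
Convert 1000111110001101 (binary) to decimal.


Positional values:
Bit 0: 1 × 2^0 = 1
Bit 2: 1 × 2^2 = 4
Bit 3: 1 × 2^3 = 8
Bit 7: 1 × 2^7 = 128
Bit 8: 1 × 2^8 = 256
Bit 9: 1 × 2^9 = 512
Bit 10: 1 × 2^10 = 1024
Bit 11: 1 × 2^11 = 2048
Bit 15: 1 × 2^15 = 32768
Sum = 1 + 4 + 8 + 128 + 256 + 512 + 1024 + 2048 + 32768
= 36749


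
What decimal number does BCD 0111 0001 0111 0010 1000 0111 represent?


Each 4-bit group → digit:
  0111 → 7
  0001 → 1
  0111 → 7
  0010 → 2
  1000 → 8
  0111 → 7
= 717287


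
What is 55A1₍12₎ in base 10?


Positional values (base 12):
  1 × 12^0 = 1 × 1 = 1
  A × 12^1 = 10 × 12 = 120
  5 × 12^2 = 5 × 144 = 720
  5 × 12^3 = 5 × 1728 = 8640
Sum = 1 + 120 + 720 + 8640
= 9481


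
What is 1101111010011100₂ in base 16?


Group into 4-bit nibbles: 1101111010011100
  1101 = D
  1110 = E
  1001 = 9
  1100 = C
= 0xDE9C


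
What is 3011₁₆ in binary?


Each hex digit → 4 binary bits:
  3 = 0011
  0 = 0000
  1 = 0001
  1 = 0001
Concatenate: 0011 0000 0001 0001
= 0011000000010001


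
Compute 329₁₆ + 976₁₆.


Align and add column by column (LSB to MSB, each column mod 16 with carry):
  0329
+ 0976
  ----
  col 0: 9(9) + 6(6) + 0 (carry in) = 15 → F(15), carry out 0
  col 1: 2(2) + 7(7) + 0 (carry in) = 9 → 9(9), carry out 0
  col 2: 3(3) + 9(9) + 0 (carry in) = 12 → C(12), carry out 0
  col 3: 0(0) + 0(0) + 0 (carry in) = 0 → 0(0), carry out 0
Reading digits MSB→LSB: 0C9F
Strip leading zeros: C9F
= 0xC9F


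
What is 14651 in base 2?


Divide by 2 repeatedly:
14651 ÷ 2 = 7325 remainder 1
7325 ÷ 2 = 3662 remainder 1
3662 ÷ 2 = 1831 remainder 0
1831 ÷ 2 = 915 remainder 1
915 ÷ 2 = 457 remainder 1
457 ÷ 2 = 228 remainder 1
228 ÷ 2 = 114 remainder 0
114 ÷ 2 = 57 remainder 0
57 ÷ 2 = 28 remainder 1
28 ÷ 2 = 14 remainder 0
14 ÷ 2 = 7 remainder 0
7 ÷ 2 = 3 remainder 1
3 ÷ 2 = 1 remainder 1
1 ÷ 2 = 0 remainder 1
Reading remainders bottom-up:
= 11100100111011


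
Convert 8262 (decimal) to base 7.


Divide by 7 repeatedly:
8262 ÷ 7 = 1180 remainder 2
1180 ÷ 7 = 168 remainder 4
168 ÷ 7 = 24 remainder 0
24 ÷ 7 = 3 remainder 3
3 ÷ 7 = 0 remainder 3
Reading remainders bottom-up:
= 33042


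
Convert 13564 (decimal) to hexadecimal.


Divide by 16 repeatedly:
13564 ÷ 16 = 847 remainder 12 (C)
847 ÷ 16 = 52 remainder 15 (F)
52 ÷ 16 = 3 remainder 4 (4)
3 ÷ 16 = 0 remainder 3 (3)
Reading remainders bottom-up:
= 0x34FC


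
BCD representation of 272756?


Each digit → 4-bit binary:
  2 → 0010
  7 → 0111
  2 → 0010
  7 → 0111
  5 → 0101
  6 → 0110
= 0010 0111 0010 0111 0101 0110


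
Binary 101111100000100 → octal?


Group into 3-bit groups: 101111100000100
  101 = 5
  111 = 7
  100 = 4
  000 = 0
  100 = 4
= 0o57404


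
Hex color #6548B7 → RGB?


Hex: #6548B7
R = 65₁₆ = 101
G = 48₁₆ = 72
B = B7₁₆ = 183
= RGB(101, 72, 183)


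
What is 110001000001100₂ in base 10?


Positional values:
Bit 2: 1 × 2^2 = 4
Bit 3: 1 × 2^3 = 8
Bit 9: 1 × 2^9 = 512
Bit 13: 1 × 2^13 = 8192
Bit 14: 1 × 2^14 = 16384
Sum = 4 + 8 + 512 + 8192 + 16384
= 25100


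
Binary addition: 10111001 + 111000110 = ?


Align and add column by column (LSB to MSB, carry propagating):
  0010111001
+ 0111000110
  ----------
  col 0: 1 + 0 + 0 (carry in) = 1 → bit 1, carry out 0
  col 1: 0 + 1 + 0 (carry in) = 1 → bit 1, carry out 0
  col 2: 0 + 1 + 0 (carry in) = 1 → bit 1, carry out 0
  col 3: 1 + 0 + 0 (carry in) = 1 → bit 1, carry out 0
  col 4: 1 + 0 + 0 (carry in) = 1 → bit 1, carry out 0
  col 5: 1 + 0 + 0 (carry in) = 1 → bit 1, carry out 0
  col 6: 0 + 1 + 0 (carry in) = 1 → bit 1, carry out 0
  col 7: 1 + 1 + 0 (carry in) = 2 → bit 0, carry out 1
  col 8: 0 + 1 + 1 (carry in) = 2 → bit 0, carry out 1
  col 9: 0 + 0 + 1 (carry in) = 1 → bit 1, carry out 0
Reading bits MSB→LSB: 1001111111
Strip leading zeros: 1001111111
= 1001111111


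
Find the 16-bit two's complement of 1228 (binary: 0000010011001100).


Original: 0000010011001100
Step 1 - Invert all bits: 1111101100110011
Step 2 - Add 1: 1111101100110011 + 1
= 1111101100110100 (represents -1228)


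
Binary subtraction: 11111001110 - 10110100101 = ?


Align and subtract column by column (LSB to MSB, borrowing when needed):
  11111001110
- 10110100101
  -----------
  col 0: (0 - 0 borrow-in) - 1 → borrow from next column: (0+2) - 1 = 1, borrow out 1
  col 1: (1 - 1 borrow-in) - 0 → 0 - 0 = 0, borrow out 0
  col 2: (1 - 0 borrow-in) - 1 → 1 - 1 = 0, borrow out 0
  col 3: (1 - 0 borrow-in) - 0 → 1 - 0 = 1, borrow out 0
  col 4: (0 - 0 borrow-in) - 0 → 0 - 0 = 0, borrow out 0
  col 5: (0 - 0 borrow-in) - 1 → borrow from next column: (0+2) - 1 = 1, borrow out 1
  col 6: (1 - 1 borrow-in) - 0 → 0 - 0 = 0, borrow out 0
  col 7: (1 - 0 borrow-in) - 1 → 1 - 1 = 0, borrow out 0
  col 8: (1 - 0 borrow-in) - 1 → 1 - 1 = 0, borrow out 0
  col 9: (1 - 0 borrow-in) - 0 → 1 - 0 = 1, borrow out 0
  col 10: (1 - 0 borrow-in) - 1 → 1 - 1 = 0, borrow out 0
Reading bits MSB→LSB: 01000101001
Strip leading zeros: 1000101001
= 1000101001


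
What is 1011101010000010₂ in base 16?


Group into 4-bit nibbles: 1011101010000010
  1011 = B
  1010 = A
  1000 = 8
  0010 = 2
= 0xBA82


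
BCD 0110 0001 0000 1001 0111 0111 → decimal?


Each 4-bit group → digit:
  0110 → 6
  0001 → 1
  0000 → 0
  1001 → 9
  0111 → 7
  0111 → 7
= 610977


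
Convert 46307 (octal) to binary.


Each octal digit → 3 binary bits:
  4 = 100
  6 = 110
  3 = 011
  0 = 000
  7 = 111
Concatenate: 100 110 011 000 111
= 100110011000111


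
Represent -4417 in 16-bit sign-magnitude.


Sign bit: 1 (negative)
Magnitude: 4417 = 001000101000001
= 1001000101000001


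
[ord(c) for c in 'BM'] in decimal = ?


String: 'BM'  (2 characters)
Per-character ASCII lookup:
  'B': uppercase starts at 65: 'B' = 65 + 1 = 66
  'M': uppercase starts at 65: 'M' = 65 + 12 = 77
= 66 77


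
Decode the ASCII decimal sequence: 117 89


Codes (decimal): 117 89
Per-code ASCII lookup:
  117  (range 97-122: lowercase, 117 - 97 = 20) → 'u'
  89  (range 65-90: uppercase, 89 - 65 = 24) → 'Y'
= 'uY'


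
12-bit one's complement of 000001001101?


Original: 000001001101
Invert all bits:
  bit 0: 0 → 1
  bit 1: 0 → 1
  bit 2: 0 → 1
  bit 3: 0 → 1
  bit 4: 0 → 1
  bit 5: 1 → 0
  bit 6: 0 → 1
  bit 7: 0 → 1
  bit 8: 1 → 0
  bit 9: 1 → 0
  bit 10: 0 → 1
  bit 11: 1 → 0
= 111110110010


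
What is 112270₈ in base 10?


Positional values:
Position 0: 0 × 8^0 = 0
Position 1: 7 × 8^1 = 56
Position 2: 2 × 8^2 = 128
Position 3: 2 × 8^3 = 1024
Position 4: 1 × 8^4 = 4096
Position 5: 1 × 8^5 = 32768
Sum = 0 + 56 + 128 + 1024 + 4096 + 32768
= 38072


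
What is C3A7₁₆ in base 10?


Positional values:
Position 0: 7 × 16^0 = 7 × 1 = 7
Position 1: A × 16^1 = 10 × 16 = 160
Position 2: 3 × 16^2 = 3 × 256 = 768
Position 3: C × 16^3 = 12 × 4096 = 49152
Sum = 7 + 160 + 768 + 49152
= 50087


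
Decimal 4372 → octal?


Divide by 8 repeatedly:
4372 ÷ 8 = 546 remainder 4
546 ÷ 8 = 68 remainder 2
68 ÷ 8 = 8 remainder 4
8 ÷ 8 = 1 remainder 0
1 ÷ 8 = 0 remainder 1
Reading remainders bottom-up:
= 0o10424


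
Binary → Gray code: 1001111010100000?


Binary: 1001111010100000
Gray code: G = B XOR (B >> 1)
B >> 1 = 0100111101010000
1001111010100000 XOR 0100111101010000:
  1 XOR 0 = 1
  0 XOR 1 = 1
  0 XOR 0 = 0
  1 XOR 0 = 1
  1 XOR 1 = 0
  1 XOR 1 = 0
  1 XOR 1 = 0
  0 XOR 1 = 1
  1 XOR 0 = 1
  0 XOR 1 = 1
  1 XOR 0 = 1
  0 XOR 1 = 1
  0 XOR 0 = 0
  0 XOR 0 = 0
  0 XOR 0 = 0
  0 XOR 0 = 0
= 1101000111110000


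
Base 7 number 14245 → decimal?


Positional values (base 7):
  5 × 7^0 = 5 × 1 = 5
  4 × 7^1 = 4 × 7 = 28
  2 × 7^2 = 2 × 49 = 98
  4 × 7^3 = 4 × 343 = 1372
  1 × 7^4 = 1 × 2401 = 2401
Sum = 5 + 28 + 98 + 1372 + 2401
= 3904


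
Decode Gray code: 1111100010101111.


Gray code: 1111100010101111
MSB stays the same: 1
Each subsequent bit = prev_binary XOR current_gray:
  B[1] = 1 XOR 1 = 0
  B[2] = 0 XOR 1 = 1
  B[3] = 1 XOR 1 = 0
  B[4] = 0 XOR 1 = 1
  B[5] = 1 XOR 0 = 1
  B[6] = 1 XOR 0 = 1
  B[7] = 1 XOR 0 = 1
  B[8] = 1 XOR 1 = 0
  B[9] = 0 XOR 0 = 0
  B[10] = 0 XOR 1 = 1
  B[11] = 1 XOR 0 = 1
  B[12] = 1 XOR 1 = 0
  B[13] = 0 XOR 1 = 1
  B[14] = 1 XOR 1 = 0
  B[15] = 0 XOR 1 = 1
= 1010111100110101 (44853 decimal)


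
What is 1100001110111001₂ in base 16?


Group into 4-bit nibbles: 1100001110111001
  1100 = C
  0011 = 3
  1011 = B
  1001 = 9
= 0xC3B9


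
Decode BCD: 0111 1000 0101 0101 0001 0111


Each 4-bit group → digit:
  0111 → 7
  1000 → 8
  0101 → 5
  0101 → 5
  0001 → 1
  0111 → 7
= 785517


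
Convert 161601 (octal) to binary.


Each octal digit → 3 binary bits:
  1 = 001
  6 = 110
  1 = 001
  6 = 110
  0 = 000
  1 = 001
Concatenate: 001 110 001 110 000 001
= 001110001110000001


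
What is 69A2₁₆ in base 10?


Positional values:
Position 0: 2 × 16^0 = 2 × 1 = 2
Position 1: A × 16^1 = 10 × 16 = 160
Position 2: 9 × 16^2 = 9 × 256 = 2304
Position 3: 6 × 16^3 = 6 × 4096 = 24576
Sum = 2 + 160 + 2304 + 24576
= 27042


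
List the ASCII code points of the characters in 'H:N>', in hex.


String: 'H:N>'  (4 characters)
Per-character ASCII lookup:
  'H': uppercase starts at 65: 'H' = 65 + 7 = 72 → 0x48
  ':': special character: ':' = 58 → 0x3A
  'N': uppercase starts at 65: 'N' = 65 + 13 = 78 → 0x4E
  '>': special character: '>' = 62 → 0x3E
= 0x48 0x3A 0x4E 0x3E


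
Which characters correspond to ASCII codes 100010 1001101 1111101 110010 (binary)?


Codes (binary): 100010 1001101 1111101 110010
Per-code ASCII lookup:
  100010 = 34  (special character) → '"'
  1001101 = 77  (range 65-90: uppercase, 77 - 65 = 12) → 'M'
  1111101 = 125  (special character) → '}'
  110010 = 50  (range 48-57: digits, 50 - 48 = 2) → '2'
= '"M}2'


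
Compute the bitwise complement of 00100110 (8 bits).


Original: 00100110
Invert all bits:
  bit 0: 0 → 1
  bit 1: 0 → 1
  bit 2: 1 → 0
  bit 3: 0 → 1
  bit 4: 0 → 1
  bit 5: 1 → 0
  bit 6: 1 → 0
  bit 7: 0 → 1
= 11011001


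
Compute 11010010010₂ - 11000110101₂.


Align and subtract column by column (LSB to MSB, borrowing when needed):
  11010010010
- 11000110101
  -----------
  col 0: (0 - 0 borrow-in) - 1 → borrow from next column: (0+2) - 1 = 1, borrow out 1
  col 1: (1 - 1 borrow-in) - 0 → 0 - 0 = 0, borrow out 0
  col 2: (0 - 0 borrow-in) - 1 → borrow from next column: (0+2) - 1 = 1, borrow out 1
  col 3: (0 - 1 borrow-in) - 0 → borrow from next column: (-1+2) - 0 = 1, borrow out 1
  col 4: (1 - 1 borrow-in) - 1 → borrow from next column: (0+2) - 1 = 1, borrow out 1
  col 5: (0 - 1 borrow-in) - 1 → borrow from next column: (-1+2) - 1 = 0, borrow out 1
  col 6: (0 - 1 borrow-in) - 0 → borrow from next column: (-1+2) - 0 = 1, borrow out 1
  col 7: (1 - 1 borrow-in) - 0 → 0 - 0 = 0, borrow out 0
  col 8: (0 - 0 borrow-in) - 0 → 0 - 0 = 0, borrow out 0
  col 9: (1 - 0 borrow-in) - 1 → 1 - 1 = 0, borrow out 0
  col 10: (1 - 0 borrow-in) - 1 → 1 - 1 = 0, borrow out 0
Reading bits MSB→LSB: 00001011101
Strip leading zeros: 1011101
= 1011101


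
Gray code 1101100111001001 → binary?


Gray code: 1101100111001001
MSB stays the same: 1
Each subsequent bit = prev_binary XOR current_gray:
  B[1] = 1 XOR 1 = 0
  B[2] = 0 XOR 0 = 0
  B[3] = 0 XOR 1 = 1
  B[4] = 1 XOR 1 = 0
  B[5] = 0 XOR 0 = 0
  B[6] = 0 XOR 0 = 0
  B[7] = 0 XOR 1 = 1
  B[8] = 1 XOR 1 = 0
  B[9] = 0 XOR 1 = 1
  B[10] = 1 XOR 0 = 1
  B[11] = 1 XOR 0 = 1
  B[12] = 1 XOR 1 = 0
  B[13] = 0 XOR 0 = 0
  B[14] = 0 XOR 0 = 0
  B[15] = 0 XOR 1 = 1
= 1001000101110001 (37233 decimal)


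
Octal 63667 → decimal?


Positional values:
Position 0: 7 × 8^0 = 7
Position 1: 6 × 8^1 = 48
Position 2: 6 × 8^2 = 384
Position 3: 3 × 8^3 = 1536
Position 4: 6 × 8^4 = 24576
Sum = 7 + 48 + 384 + 1536 + 24576
= 26551


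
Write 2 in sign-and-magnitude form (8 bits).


Sign bit: 0 (positive)
Magnitude: 2 = 0000010
= 00000010


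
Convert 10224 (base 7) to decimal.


Positional values (base 7):
  4 × 7^0 = 4 × 1 = 4
  2 × 7^1 = 2 × 7 = 14
  2 × 7^2 = 2 × 49 = 98
  0 × 7^3 = 0 × 343 = 0
  1 × 7^4 = 1 × 2401 = 2401
Sum = 4 + 14 + 98 + 0 + 2401
= 2517


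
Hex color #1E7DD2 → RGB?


Hex: #1E7DD2
R = 1E₁₆ = 30
G = 7D₁₆ = 125
B = D2₁₆ = 210
= RGB(30, 125, 210)


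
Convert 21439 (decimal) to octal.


Divide by 8 repeatedly:
21439 ÷ 8 = 2679 remainder 7
2679 ÷ 8 = 334 remainder 7
334 ÷ 8 = 41 remainder 6
41 ÷ 8 = 5 remainder 1
5 ÷ 8 = 0 remainder 5
Reading remainders bottom-up:
= 0o51677


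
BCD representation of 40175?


Each digit → 4-bit binary:
  4 → 0100
  0 → 0000
  1 → 0001
  7 → 0111
  5 → 0101
= 0100 0000 0001 0111 0101


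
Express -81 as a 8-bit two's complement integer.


Original: 01010001
Step 1 - Invert all bits: 10101110
Step 2 - Add 1: 10101110 + 1
= 10101111 (represents -81)


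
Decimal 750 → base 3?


Divide by 3 repeatedly:
750 ÷ 3 = 250 remainder 0
250 ÷ 3 = 83 remainder 1
83 ÷ 3 = 27 remainder 2
27 ÷ 3 = 9 remainder 0
9 ÷ 3 = 3 remainder 0
3 ÷ 3 = 1 remainder 0
1 ÷ 3 = 0 remainder 1
Reading remainders bottom-up:
= 1000210


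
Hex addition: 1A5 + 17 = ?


Align and add column by column (LSB to MSB, each column mod 16 with carry):
  01A5
+ 0017
  ----
  col 0: 5(5) + 7(7) + 0 (carry in) = 12 → C(12), carry out 0
  col 1: A(10) + 1(1) + 0 (carry in) = 11 → B(11), carry out 0
  col 2: 1(1) + 0(0) + 0 (carry in) = 1 → 1(1), carry out 0
  col 3: 0(0) + 0(0) + 0 (carry in) = 0 → 0(0), carry out 0
Reading digits MSB→LSB: 01BC
Strip leading zeros: 1BC
= 0x1BC


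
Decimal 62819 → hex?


Divide by 16 repeatedly:
62819 ÷ 16 = 3926 remainder 3 (3)
3926 ÷ 16 = 245 remainder 6 (6)
245 ÷ 16 = 15 remainder 5 (5)
15 ÷ 16 = 0 remainder 15 (F)
Reading remainders bottom-up:
= 0xF563


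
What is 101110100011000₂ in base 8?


Group into 3-bit groups: 101110100011000
  101 = 5
  110 = 6
  100 = 4
  011 = 3
  000 = 0
= 0o56430


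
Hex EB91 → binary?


Each hex digit → 4 binary bits:
  E = 1110
  B = 1011
  9 = 1001
  1 = 0001
Concatenate: 1110 1011 1001 0001
= 1110101110010001


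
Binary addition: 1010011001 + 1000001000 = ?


Align and add column by column (LSB to MSB, carry propagating):
  01010011001
+ 01000001000
  -----------
  col 0: 1 + 0 + 0 (carry in) = 1 → bit 1, carry out 0
  col 1: 0 + 0 + 0 (carry in) = 0 → bit 0, carry out 0
  col 2: 0 + 0 + 0 (carry in) = 0 → bit 0, carry out 0
  col 3: 1 + 1 + 0 (carry in) = 2 → bit 0, carry out 1
  col 4: 1 + 0 + 1 (carry in) = 2 → bit 0, carry out 1
  col 5: 0 + 0 + 1 (carry in) = 1 → bit 1, carry out 0
  col 6: 0 + 0 + 0 (carry in) = 0 → bit 0, carry out 0
  col 7: 1 + 0 + 0 (carry in) = 1 → bit 1, carry out 0
  col 8: 0 + 0 + 0 (carry in) = 0 → bit 0, carry out 0
  col 9: 1 + 1 + 0 (carry in) = 2 → bit 0, carry out 1
  col 10: 0 + 0 + 1 (carry in) = 1 → bit 1, carry out 0
Reading bits MSB→LSB: 10010100001
Strip leading zeros: 10010100001
= 10010100001


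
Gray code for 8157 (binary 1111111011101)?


Binary: 1111111011101
Gray code: G = B XOR (B >> 1)
B >> 1 = 0111111101110
1111111011101 XOR 0111111101110:
  1 XOR 0 = 1
  1 XOR 1 = 0
  1 XOR 1 = 0
  1 XOR 1 = 0
  1 XOR 1 = 0
  1 XOR 1 = 0
  1 XOR 1 = 0
  0 XOR 1 = 1
  1 XOR 0 = 1
  1 XOR 1 = 0
  1 XOR 1 = 0
  0 XOR 1 = 1
  1 XOR 0 = 1
= 1000000110011


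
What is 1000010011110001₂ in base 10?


Positional values:
Bit 0: 1 × 2^0 = 1
Bit 4: 1 × 2^4 = 16
Bit 5: 1 × 2^5 = 32
Bit 6: 1 × 2^6 = 64
Bit 7: 1 × 2^7 = 128
Bit 10: 1 × 2^10 = 1024
Bit 15: 1 × 2^15 = 32768
Sum = 1 + 16 + 32 + 64 + 128 + 1024 + 32768
= 34033


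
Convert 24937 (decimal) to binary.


Divide by 2 repeatedly:
24937 ÷ 2 = 12468 remainder 1
12468 ÷ 2 = 6234 remainder 0
6234 ÷ 2 = 3117 remainder 0
3117 ÷ 2 = 1558 remainder 1
1558 ÷ 2 = 779 remainder 0
779 ÷ 2 = 389 remainder 1
389 ÷ 2 = 194 remainder 1
194 ÷ 2 = 97 remainder 0
97 ÷ 2 = 48 remainder 1
48 ÷ 2 = 24 remainder 0
24 ÷ 2 = 12 remainder 0
12 ÷ 2 = 6 remainder 0
6 ÷ 2 = 3 remainder 0
3 ÷ 2 = 1 remainder 1
1 ÷ 2 = 0 remainder 1
Reading remainders bottom-up:
= 110000101101001


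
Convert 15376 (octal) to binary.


Each octal digit → 3 binary bits:
  1 = 001
  5 = 101
  3 = 011
  7 = 111
  6 = 110
Concatenate: 001 101 011 111 110
= 001101011111110


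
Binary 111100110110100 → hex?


Group into 4-bit nibbles: 0111100110110100
  0111 = 7
  1001 = 9
  1011 = B
  0100 = 4
= 0x79B4


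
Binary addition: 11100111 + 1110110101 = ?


Align and add column by column (LSB to MSB, carry propagating):
  00011100111
+ 01110110101
  -----------
  col 0: 1 + 1 + 0 (carry in) = 2 → bit 0, carry out 1
  col 1: 1 + 0 + 1 (carry in) = 2 → bit 0, carry out 1
  col 2: 1 + 1 + 1 (carry in) = 3 → bit 1, carry out 1
  col 3: 0 + 0 + 1 (carry in) = 1 → bit 1, carry out 0
  col 4: 0 + 1 + 0 (carry in) = 1 → bit 1, carry out 0
  col 5: 1 + 1 + 0 (carry in) = 2 → bit 0, carry out 1
  col 6: 1 + 0 + 1 (carry in) = 2 → bit 0, carry out 1
  col 7: 1 + 1 + 1 (carry in) = 3 → bit 1, carry out 1
  col 8: 0 + 1 + 1 (carry in) = 2 → bit 0, carry out 1
  col 9: 0 + 1 + 1 (carry in) = 2 → bit 0, carry out 1
  col 10: 0 + 0 + 1 (carry in) = 1 → bit 1, carry out 0
Reading bits MSB→LSB: 10010011100
Strip leading zeros: 10010011100
= 10010011100


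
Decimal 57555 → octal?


Divide by 8 repeatedly:
57555 ÷ 8 = 7194 remainder 3
7194 ÷ 8 = 899 remainder 2
899 ÷ 8 = 112 remainder 3
112 ÷ 8 = 14 remainder 0
14 ÷ 8 = 1 remainder 6
1 ÷ 8 = 0 remainder 1
Reading remainders bottom-up:
= 0o160323


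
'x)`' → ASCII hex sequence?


String: 'x)`'  (3 characters)
Per-character ASCII lookup:
  'x': lowercase starts at 97: 'x' = 97 + 23 = 120 → 0x78
  ')': special character: ')' = 41 → 0x29
  '`': special character: '`' = 96 → 0x60
= 0x78 0x29 0x60


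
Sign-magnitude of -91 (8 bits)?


Sign bit: 1 (negative)
Magnitude: 91 = 1011011
= 11011011


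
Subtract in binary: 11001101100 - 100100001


Align and subtract column by column (LSB to MSB, borrowing when needed):
  11001101100
- 00100100001
  -----------
  col 0: (0 - 0 borrow-in) - 1 → borrow from next column: (0+2) - 1 = 1, borrow out 1
  col 1: (0 - 1 borrow-in) - 0 → borrow from next column: (-1+2) - 0 = 1, borrow out 1
  col 2: (1 - 1 borrow-in) - 0 → 0 - 0 = 0, borrow out 0
  col 3: (1 - 0 borrow-in) - 0 → 1 - 0 = 1, borrow out 0
  col 4: (0 - 0 borrow-in) - 0 → 0 - 0 = 0, borrow out 0
  col 5: (1 - 0 borrow-in) - 1 → 1 - 1 = 0, borrow out 0
  col 6: (1 - 0 borrow-in) - 0 → 1 - 0 = 1, borrow out 0
  col 7: (0 - 0 borrow-in) - 0 → 0 - 0 = 0, borrow out 0
  col 8: (0 - 0 borrow-in) - 1 → borrow from next column: (0+2) - 1 = 1, borrow out 1
  col 9: (1 - 1 borrow-in) - 0 → 0 - 0 = 0, borrow out 0
  col 10: (1 - 0 borrow-in) - 0 → 1 - 0 = 1, borrow out 0
Reading bits MSB→LSB: 10101001011
Strip leading zeros: 10101001011
= 10101001011


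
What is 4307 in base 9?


Divide by 9 repeatedly:
4307 ÷ 9 = 478 remainder 5
478 ÷ 9 = 53 remainder 1
53 ÷ 9 = 5 remainder 8
5 ÷ 9 = 0 remainder 5
Reading remainders bottom-up:
= 5815


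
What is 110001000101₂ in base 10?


Positional values:
Bit 0: 1 × 2^0 = 1
Bit 2: 1 × 2^2 = 4
Bit 6: 1 × 2^6 = 64
Bit 10: 1 × 2^10 = 1024
Bit 11: 1 × 2^11 = 2048
Sum = 1 + 4 + 64 + 1024 + 2048
= 3141


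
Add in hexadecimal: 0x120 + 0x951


Align and add column by column (LSB to MSB, each column mod 16 with carry):
  0120
+ 0951
  ----
  col 0: 0(0) + 1(1) + 0 (carry in) = 1 → 1(1), carry out 0
  col 1: 2(2) + 5(5) + 0 (carry in) = 7 → 7(7), carry out 0
  col 2: 1(1) + 9(9) + 0 (carry in) = 10 → A(10), carry out 0
  col 3: 0(0) + 0(0) + 0 (carry in) = 0 → 0(0), carry out 0
Reading digits MSB→LSB: 0A71
Strip leading zeros: A71
= 0xA71


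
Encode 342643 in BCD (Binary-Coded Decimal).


Each digit → 4-bit binary:
  3 → 0011
  4 → 0100
  2 → 0010
  6 → 0110
  4 → 0100
  3 → 0011
= 0011 0100 0010 0110 0100 0011


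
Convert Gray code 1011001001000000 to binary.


Gray code: 1011001001000000
MSB stays the same: 1
Each subsequent bit = prev_binary XOR current_gray:
  B[1] = 1 XOR 0 = 1
  B[2] = 1 XOR 1 = 0
  B[3] = 0 XOR 1 = 1
  B[4] = 1 XOR 0 = 1
  B[5] = 1 XOR 0 = 1
  B[6] = 1 XOR 1 = 0
  B[7] = 0 XOR 0 = 0
  B[8] = 0 XOR 0 = 0
  B[9] = 0 XOR 1 = 1
  B[10] = 1 XOR 0 = 1
  B[11] = 1 XOR 0 = 1
  B[12] = 1 XOR 0 = 1
  B[13] = 1 XOR 0 = 1
  B[14] = 1 XOR 0 = 1
  B[15] = 1 XOR 0 = 1
= 1101110001111111 (56447 decimal)


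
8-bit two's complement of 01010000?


Original: 01010000
Step 1 - Invert all bits: 10101111
Step 2 - Add 1: 10101111 + 1
= 10110000 (represents -80)


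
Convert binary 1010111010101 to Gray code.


Binary: 1010111010101
Gray code: G = B XOR (B >> 1)
B >> 1 = 0101011101010
1010111010101 XOR 0101011101010:
  1 XOR 0 = 1
  0 XOR 1 = 1
  1 XOR 0 = 1
  0 XOR 1 = 1
  1 XOR 0 = 1
  1 XOR 1 = 0
  1 XOR 1 = 0
  0 XOR 1 = 1
  1 XOR 0 = 1
  0 XOR 1 = 1
  1 XOR 0 = 1
  0 XOR 1 = 1
  1 XOR 0 = 1
= 1111100111111


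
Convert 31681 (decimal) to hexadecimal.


Divide by 16 repeatedly:
31681 ÷ 16 = 1980 remainder 1 (1)
1980 ÷ 16 = 123 remainder 12 (C)
123 ÷ 16 = 7 remainder 11 (B)
7 ÷ 16 = 0 remainder 7 (7)
Reading remainders bottom-up:
= 0x7BC1


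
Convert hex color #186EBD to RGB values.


Hex: #186EBD
R = 18₁₆ = 24
G = 6E₁₆ = 110
B = BD₁₆ = 189
= RGB(24, 110, 189)


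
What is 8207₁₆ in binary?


Each hex digit → 4 binary bits:
  8 = 1000
  2 = 0010
  0 = 0000
  7 = 0111
Concatenate: 1000 0010 0000 0111
= 1000001000000111


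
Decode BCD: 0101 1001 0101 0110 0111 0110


Each 4-bit group → digit:
  0101 → 5
  1001 → 9
  0101 → 5
  0110 → 6
  0111 → 7
  0110 → 6
= 595676


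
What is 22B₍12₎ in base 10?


Positional values (base 12):
  B × 12^0 = 11 × 1 = 11
  2 × 12^1 = 2 × 12 = 24
  2 × 12^2 = 2 × 144 = 288
Sum = 11 + 24 + 288
= 323


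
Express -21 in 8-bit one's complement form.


Original: 00010101
Invert all bits:
  bit 0: 0 → 1
  bit 1: 0 → 1
  bit 2: 0 → 1
  bit 3: 1 → 0
  bit 4: 0 → 1
  bit 5: 1 → 0
  bit 6: 0 → 1
  bit 7: 1 → 0
= 11101010


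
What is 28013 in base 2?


Divide by 2 repeatedly:
28013 ÷ 2 = 14006 remainder 1
14006 ÷ 2 = 7003 remainder 0
7003 ÷ 2 = 3501 remainder 1
3501 ÷ 2 = 1750 remainder 1
1750 ÷ 2 = 875 remainder 0
875 ÷ 2 = 437 remainder 1
437 ÷ 2 = 218 remainder 1
218 ÷ 2 = 109 remainder 0
109 ÷ 2 = 54 remainder 1
54 ÷ 2 = 27 remainder 0
27 ÷ 2 = 13 remainder 1
13 ÷ 2 = 6 remainder 1
6 ÷ 2 = 3 remainder 0
3 ÷ 2 = 1 remainder 1
1 ÷ 2 = 0 remainder 1
Reading remainders bottom-up:
= 110110101101101


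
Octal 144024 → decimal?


Positional values:
Position 0: 4 × 8^0 = 4
Position 1: 2 × 8^1 = 16
Position 2: 0 × 8^2 = 0
Position 3: 4 × 8^3 = 2048
Position 4: 4 × 8^4 = 16384
Position 5: 1 × 8^5 = 32768
Sum = 4 + 16 + 0 + 2048 + 16384 + 32768
= 51220


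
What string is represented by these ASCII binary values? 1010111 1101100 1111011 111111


Codes (binary): 1010111 1101100 1111011 111111
Per-code ASCII lookup:
  1010111 = 87  (range 65-90: uppercase, 87 - 65 = 22) → 'W'
  1101100 = 108  (range 97-122: lowercase, 108 - 97 = 11) → 'l'
  1111011 = 123  (special character) → '{'
  111111 = 63  (special character) → '?'
= 'Wl{?'


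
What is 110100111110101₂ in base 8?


Group into 3-bit groups: 110100111110101
  110 = 6
  100 = 4
  111 = 7
  110 = 6
  101 = 5
= 0o64765


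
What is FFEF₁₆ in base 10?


Positional values:
Position 0: F × 16^0 = 15 × 1 = 15
Position 1: E × 16^1 = 14 × 16 = 224
Position 2: F × 16^2 = 15 × 256 = 3840
Position 3: F × 16^3 = 15 × 4096 = 61440
Sum = 15 + 224 + 3840 + 61440
= 65519


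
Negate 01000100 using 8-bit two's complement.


Original: 01000100
Step 1 - Invert all bits: 10111011
Step 2 - Add 1: 10111011 + 1
= 10111100 (represents -68)


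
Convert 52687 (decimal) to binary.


Divide by 2 repeatedly:
52687 ÷ 2 = 26343 remainder 1
26343 ÷ 2 = 13171 remainder 1
13171 ÷ 2 = 6585 remainder 1
6585 ÷ 2 = 3292 remainder 1
3292 ÷ 2 = 1646 remainder 0
1646 ÷ 2 = 823 remainder 0
823 ÷ 2 = 411 remainder 1
411 ÷ 2 = 205 remainder 1
205 ÷ 2 = 102 remainder 1
102 ÷ 2 = 51 remainder 0
51 ÷ 2 = 25 remainder 1
25 ÷ 2 = 12 remainder 1
12 ÷ 2 = 6 remainder 0
6 ÷ 2 = 3 remainder 0
3 ÷ 2 = 1 remainder 1
1 ÷ 2 = 0 remainder 1
Reading remainders bottom-up:
= 1100110111001111


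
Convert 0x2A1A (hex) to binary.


Each hex digit → 4 binary bits:
  2 = 0010
  A = 1010
  1 = 0001
  A = 1010
Concatenate: 0010 1010 0001 1010
= 0010101000011010


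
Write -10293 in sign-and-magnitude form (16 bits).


Sign bit: 1 (negative)
Magnitude: 10293 = 010100000110101
= 1010100000110101


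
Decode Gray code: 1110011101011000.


Gray code: 1110011101011000
MSB stays the same: 1
Each subsequent bit = prev_binary XOR current_gray:
  B[1] = 1 XOR 1 = 0
  B[2] = 0 XOR 1 = 1
  B[3] = 1 XOR 0 = 1
  B[4] = 1 XOR 0 = 1
  B[5] = 1 XOR 1 = 0
  B[6] = 0 XOR 1 = 1
  B[7] = 1 XOR 1 = 0
  B[8] = 0 XOR 0 = 0
  B[9] = 0 XOR 1 = 1
  B[10] = 1 XOR 0 = 1
  B[11] = 1 XOR 1 = 0
  B[12] = 0 XOR 1 = 1
  B[13] = 1 XOR 0 = 1
  B[14] = 1 XOR 0 = 1
  B[15] = 1 XOR 0 = 1
= 1011101001101111 (47727 decimal)


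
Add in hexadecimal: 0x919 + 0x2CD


Align and add column by column (LSB to MSB, each column mod 16 with carry):
  0919
+ 02CD
  ----
  col 0: 9(9) + D(13) + 0 (carry in) = 22 → 6(6), carry out 1
  col 1: 1(1) + C(12) + 1 (carry in) = 14 → E(14), carry out 0
  col 2: 9(9) + 2(2) + 0 (carry in) = 11 → B(11), carry out 0
  col 3: 0(0) + 0(0) + 0 (carry in) = 0 → 0(0), carry out 0
Reading digits MSB→LSB: 0BE6
Strip leading zeros: BE6
= 0xBE6


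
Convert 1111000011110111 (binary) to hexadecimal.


Group into 4-bit nibbles: 1111000011110111
  1111 = F
  0000 = 0
  1111 = F
  0111 = 7
= 0xF0F7


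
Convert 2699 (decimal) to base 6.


Divide by 6 repeatedly:
2699 ÷ 6 = 449 remainder 5
449 ÷ 6 = 74 remainder 5
74 ÷ 6 = 12 remainder 2
12 ÷ 6 = 2 remainder 0
2 ÷ 6 = 0 remainder 2
Reading remainders bottom-up:
= 20255


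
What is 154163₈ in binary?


Each octal digit → 3 binary bits:
  1 = 001
  5 = 101
  4 = 100
  1 = 001
  6 = 110
  3 = 011
Concatenate: 001 101 100 001 110 011
= 001101100001110011


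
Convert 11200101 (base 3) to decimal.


Positional values (base 3):
  1 × 3^0 = 1 × 1 = 1
  0 × 3^1 = 0 × 3 = 0
  1 × 3^2 = 1 × 9 = 9
  0 × 3^3 = 0 × 27 = 0
  0 × 3^4 = 0 × 81 = 0
  2 × 3^5 = 2 × 243 = 486
  1 × 3^6 = 1 × 729 = 729
  1 × 3^7 = 1 × 2187 = 2187
Sum = 1 + 0 + 9 + 0 + 0 + 486 + 729 + 2187
= 3412


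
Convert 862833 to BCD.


Each digit → 4-bit binary:
  8 → 1000
  6 → 0110
  2 → 0010
  8 → 1000
  3 → 0011
  3 → 0011
= 1000 0110 0010 1000 0011 0011


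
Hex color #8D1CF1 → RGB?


Hex: #8D1CF1
R = 8D₁₆ = 141
G = 1C₁₆ = 28
B = F1₁₆ = 241
= RGB(141, 28, 241)


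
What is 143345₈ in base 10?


Positional values:
Position 0: 5 × 8^0 = 5
Position 1: 4 × 8^1 = 32
Position 2: 3 × 8^2 = 192
Position 3: 3 × 8^3 = 1536
Position 4: 4 × 8^4 = 16384
Position 5: 1 × 8^5 = 32768
Sum = 5 + 32 + 192 + 1536 + 16384 + 32768
= 50917


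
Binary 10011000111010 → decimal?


Positional values:
Bit 1: 1 × 2^1 = 2
Bit 3: 1 × 2^3 = 8
Bit 4: 1 × 2^4 = 16
Bit 5: 1 × 2^5 = 32
Bit 9: 1 × 2^9 = 512
Bit 10: 1 × 2^10 = 1024
Bit 13: 1 × 2^13 = 8192
Sum = 2 + 8 + 16 + 32 + 512 + 1024 + 8192
= 9786


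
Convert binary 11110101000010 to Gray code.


Binary: 11110101000010
Gray code: G = B XOR (B >> 1)
B >> 1 = 01111010100001
11110101000010 XOR 01111010100001:
  1 XOR 0 = 1
  1 XOR 1 = 0
  1 XOR 1 = 0
  1 XOR 1 = 0
  0 XOR 1 = 1
  1 XOR 0 = 1
  0 XOR 1 = 1
  1 XOR 0 = 1
  0 XOR 1 = 1
  0 XOR 0 = 0
  0 XOR 0 = 0
  0 XOR 0 = 0
  1 XOR 0 = 1
  0 XOR 1 = 1
= 10001111100011


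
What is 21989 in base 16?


Divide by 16 repeatedly:
21989 ÷ 16 = 1374 remainder 5 (5)
1374 ÷ 16 = 85 remainder 14 (E)
85 ÷ 16 = 5 remainder 5 (5)
5 ÷ 16 = 0 remainder 5 (5)
Reading remainders bottom-up:
= 0x55E5


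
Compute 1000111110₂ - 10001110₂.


Align and subtract column by column (LSB to MSB, borrowing when needed):
  1000111110
- 0010001110
  ----------
  col 0: (0 - 0 borrow-in) - 0 → 0 - 0 = 0, borrow out 0
  col 1: (1 - 0 borrow-in) - 1 → 1 - 1 = 0, borrow out 0
  col 2: (1 - 0 borrow-in) - 1 → 1 - 1 = 0, borrow out 0
  col 3: (1 - 0 borrow-in) - 1 → 1 - 1 = 0, borrow out 0
  col 4: (1 - 0 borrow-in) - 0 → 1 - 0 = 1, borrow out 0
  col 5: (1 - 0 borrow-in) - 0 → 1 - 0 = 1, borrow out 0
  col 6: (0 - 0 borrow-in) - 0 → 0 - 0 = 0, borrow out 0
  col 7: (0 - 0 borrow-in) - 1 → borrow from next column: (0+2) - 1 = 1, borrow out 1
  col 8: (0 - 1 borrow-in) - 0 → borrow from next column: (-1+2) - 0 = 1, borrow out 1
  col 9: (1 - 1 borrow-in) - 0 → 0 - 0 = 0, borrow out 0
Reading bits MSB→LSB: 0110110000
Strip leading zeros: 110110000
= 110110000


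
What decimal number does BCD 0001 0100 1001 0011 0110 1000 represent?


Each 4-bit group → digit:
  0001 → 1
  0100 → 4
  1001 → 9
  0011 → 3
  0110 → 6
  1000 → 8
= 149368


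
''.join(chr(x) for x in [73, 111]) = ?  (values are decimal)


Codes (decimal): 73 111
Per-code ASCII lookup:
  73  (range 65-90: uppercase, 73 - 65 = 8) → 'I'
  111  (range 97-122: lowercase, 111 - 97 = 14) → 'o'
= 'Io'


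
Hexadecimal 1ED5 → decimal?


Positional values:
Position 0: 5 × 16^0 = 5 × 1 = 5
Position 1: D × 16^1 = 13 × 16 = 208
Position 2: E × 16^2 = 14 × 256 = 3584
Position 3: 1 × 16^3 = 1 × 4096 = 4096
Sum = 5 + 208 + 3584 + 4096
= 7893


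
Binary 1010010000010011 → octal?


Group into 3-bit groups: 001010010000010011
  001 = 1
  010 = 2
  010 = 2
  000 = 0
  010 = 2
  011 = 3
= 0o122023


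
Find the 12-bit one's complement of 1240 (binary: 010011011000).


Original: 010011011000
Invert all bits:
  bit 0: 0 → 1
  bit 1: 1 → 0
  bit 2: 0 → 1
  bit 3: 0 → 1
  bit 4: 1 → 0
  bit 5: 1 → 0
  bit 6: 0 → 1
  bit 7: 1 → 0
  bit 8: 1 → 0
  bit 9: 0 → 1
  bit 10: 0 → 1
  bit 11: 0 → 1
= 101100100111


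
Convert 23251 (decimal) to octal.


Divide by 8 repeatedly:
23251 ÷ 8 = 2906 remainder 3
2906 ÷ 8 = 363 remainder 2
363 ÷ 8 = 45 remainder 3
45 ÷ 8 = 5 remainder 5
5 ÷ 8 = 0 remainder 5
Reading remainders bottom-up:
= 0o55323


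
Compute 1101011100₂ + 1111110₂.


Align and add column by column (LSB to MSB, carry propagating):
  01101011100
+ 00001111110
  -----------
  col 0: 0 + 0 + 0 (carry in) = 0 → bit 0, carry out 0
  col 1: 0 + 1 + 0 (carry in) = 1 → bit 1, carry out 0
  col 2: 1 + 1 + 0 (carry in) = 2 → bit 0, carry out 1
  col 3: 1 + 1 + 1 (carry in) = 3 → bit 1, carry out 1
  col 4: 1 + 1 + 1 (carry in) = 3 → bit 1, carry out 1
  col 5: 0 + 1 + 1 (carry in) = 2 → bit 0, carry out 1
  col 6: 1 + 1 + 1 (carry in) = 3 → bit 1, carry out 1
  col 7: 0 + 0 + 1 (carry in) = 1 → bit 1, carry out 0
  col 8: 1 + 0 + 0 (carry in) = 1 → bit 1, carry out 0
  col 9: 1 + 0 + 0 (carry in) = 1 → bit 1, carry out 0
  col 10: 0 + 0 + 0 (carry in) = 0 → bit 0, carry out 0
Reading bits MSB→LSB: 01111011010
Strip leading zeros: 1111011010
= 1111011010


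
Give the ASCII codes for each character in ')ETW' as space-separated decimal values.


String: ')ETW'  (4 characters)
Per-character ASCII lookup:
  ')': special character: ')' = 41
  'E': uppercase starts at 65: 'E' = 65 + 4 = 69
  'T': uppercase starts at 65: 'T' = 65 + 19 = 84
  'W': uppercase starts at 65: 'W' = 65 + 22 = 87
= 41 69 84 87


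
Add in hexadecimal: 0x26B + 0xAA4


Align and add column by column (LSB to MSB, each column mod 16 with carry):
  026B
+ 0AA4
  ----
  col 0: B(11) + 4(4) + 0 (carry in) = 15 → F(15), carry out 0
  col 1: 6(6) + A(10) + 0 (carry in) = 16 → 0(0), carry out 1
  col 2: 2(2) + A(10) + 1 (carry in) = 13 → D(13), carry out 0
  col 3: 0(0) + 0(0) + 0 (carry in) = 0 → 0(0), carry out 0
Reading digits MSB→LSB: 0D0F
Strip leading zeros: D0F
= 0xD0F


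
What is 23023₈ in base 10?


Positional values:
Position 0: 3 × 8^0 = 3
Position 1: 2 × 8^1 = 16
Position 2: 0 × 8^2 = 0
Position 3: 3 × 8^3 = 1536
Position 4: 2 × 8^4 = 8192
Sum = 3 + 16 + 0 + 1536 + 8192
= 9747


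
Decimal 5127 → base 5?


Divide by 5 repeatedly:
5127 ÷ 5 = 1025 remainder 2
1025 ÷ 5 = 205 remainder 0
205 ÷ 5 = 41 remainder 0
41 ÷ 5 = 8 remainder 1
8 ÷ 5 = 1 remainder 3
1 ÷ 5 = 0 remainder 1
Reading remainders bottom-up:
= 131002


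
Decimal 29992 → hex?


Divide by 16 repeatedly:
29992 ÷ 16 = 1874 remainder 8 (8)
1874 ÷ 16 = 117 remainder 2 (2)
117 ÷ 16 = 7 remainder 5 (5)
7 ÷ 16 = 0 remainder 7 (7)
Reading remainders bottom-up:
= 0x7528


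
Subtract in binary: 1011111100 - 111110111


Align and subtract column by column (LSB to MSB, borrowing when needed):
  1011111100
- 0111110111
  ----------
  col 0: (0 - 0 borrow-in) - 1 → borrow from next column: (0+2) - 1 = 1, borrow out 1
  col 1: (0 - 1 borrow-in) - 1 → borrow from next column: (-1+2) - 1 = 0, borrow out 1
  col 2: (1 - 1 borrow-in) - 1 → borrow from next column: (0+2) - 1 = 1, borrow out 1
  col 3: (1 - 1 borrow-in) - 0 → 0 - 0 = 0, borrow out 0
  col 4: (1 - 0 borrow-in) - 1 → 1 - 1 = 0, borrow out 0
  col 5: (1 - 0 borrow-in) - 1 → 1 - 1 = 0, borrow out 0
  col 6: (1 - 0 borrow-in) - 1 → 1 - 1 = 0, borrow out 0
  col 7: (1 - 0 borrow-in) - 1 → 1 - 1 = 0, borrow out 0
  col 8: (0 - 0 borrow-in) - 1 → borrow from next column: (0+2) - 1 = 1, borrow out 1
  col 9: (1 - 1 borrow-in) - 0 → 0 - 0 = 0, borrow out 0
Reading bits MSB→LSB: 0100000101
Strip leading zeros: 100000101
= 100000101


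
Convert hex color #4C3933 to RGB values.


Hex: #4C3933
R = 4C₁₆ = 76
G = 39₁₆ = 57
B = 33₁₆ = 51
= RGB(76, 57, 51)


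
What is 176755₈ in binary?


Each octal digit → 3 binary bits:
  1 = 001
  7 = 111
  6 = 110
  7 = 111
  5 = 101
  5 = 101
Concatenate: 001 111 110 111 101 101
= 001111110111101101


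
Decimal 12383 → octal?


Divide by 8 repeatedly:
12383 ÷ 8 = 1547 remainder 7
1547 ÷ 8 = 193 remainder 3
193 ÷ 8 = 24 remainder 1
24 ÷ 8 = 3 remainder 0
3 ÷ 8 = 0 remainder 3
Reading remainders bottom-up:
= 0o30137


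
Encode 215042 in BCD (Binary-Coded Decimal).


Each digit → 4-bit binary:
  2 → 0010
  1 → 0001
  5 → 0101
  0 → 0000
  4 → 0100
  2 → 0010
= 0010 0001 0101 0000 0100 0010


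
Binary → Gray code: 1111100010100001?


Binary: 1111100010100001
Gray code: G = B XOR (B >> 1)
B >> 1 = 0111110001010000
1111100010100001 XOR 0111110001010000:
  1 XOR 0 = 1
  1 XOR 1 = 0
  1 XOR 1 = 0
  1 XOR 1 = 0
  1 XOR 1 = 0
  0 XOR 1 = 1
  0 XOR 0 = 0
  0 XOR 0 = 0
  1 XOR 0 = 1
  0 XOR 1 = 1
  1 XOR 0 = 1
  0 XOR 1 = 1
  0 XOR 0 = 0
  0 XOR 0 = 0
  0 XOR 0 = 0
  1 XOR 0 = 1
= 1000010011110001


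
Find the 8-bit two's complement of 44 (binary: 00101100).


Original: 00101100
Step 1 - Invert all bits: 11010011
Step 2 - Add 1: 11010011 + 1
= 11010100 (represents -44)


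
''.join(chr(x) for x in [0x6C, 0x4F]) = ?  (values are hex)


Codes (hex): 0x6C 0x4F
Per-code ASCII lookup:
  0x6C = 108  (range 97-122: lowercase, 108 - 97 = 11) → 'l'
  0x4F = 79  (range 65-90: uppercase, 79 - 65 = 14) → 'O'
= 'lO'


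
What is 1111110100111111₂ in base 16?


Group into 4-bit nibbles: 1111110100111111
  1111 = F
  1101 = D
  0011 = 3
  1111 = F
= 0xFD3F


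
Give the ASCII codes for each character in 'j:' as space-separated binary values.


String: 'j:'  (2 characters)
Per-character ASCII lookup:
  'j': lowercase starts at 97: 'j' = 97 + 9 = 106 → 1101010
  ':': special character: ':' = 58 → 111010
= 1101010 111010


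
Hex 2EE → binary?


Each hex digit → 4 binary bits:
  2 = 0010
  E = 1110
  E = 1110
Concatenate: 0010 1110 1110
= 001011101110


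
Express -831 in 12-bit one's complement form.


Original: 001100111111
Invert all bits:
  bit 0: 0 → 1
  bit 1: 0 → 1
  bit 2: 1 → 0
  bit 3: 1 → 0
  bit 4: 0 → 1
  bit 5: 0 → 1
  bit 6: 1 → 0
  bit 7: 1 → 0
  bit 8: 1 → 0
  bit 9: 1 → 0
  bit 10: 1 → 0
  bit 11: 1 → 0
= 110011000000


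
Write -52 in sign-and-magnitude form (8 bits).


Sign bit: 1 (negative)
Magnitude: 52 = 0110100
= 10110100


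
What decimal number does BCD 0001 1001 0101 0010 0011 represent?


Each 4-bit group → digit:
  0001 → 1
  1001 → 9
  0101 → 5
  0010 → 2
  0011 → 3
= 19523


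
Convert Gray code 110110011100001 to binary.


Gray code: 110110011100001
MSB stays the same: 1
Each subsequent bit = prev_binary XOR current_gray:
  B[1] = 1 XOR 1 = 0
  B[2] = 0 XOR 0 = 0
  B[3] = 0 XOR 1 = 1
  B[4] = 1 XOR 1 = 0
  B[5] = 0 XOR 0 = 0
  B[6] = 0 XOR 0 = 0
  B[7] = 0 XOR 1 = 1
  B[8] = 1 XOR 1 = 0
  B[9] = 0 XOR 1 = 1
  B[10] = 1 XOR 0 = 1
  B[11] = 1 XOR 0 = 1
  B[12] = 1 XOR 0 = 1
  B[13] = 1 XOR 0 = 1
  B[14] = 1 XOR 1 = 0
= 100100010111110 (18622 decimal)


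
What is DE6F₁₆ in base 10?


Positional values:
Position 0: F × 16^0 = 15 × 1 = 15
Position 1: 6 × 16^1 = 6 × 16 = 96
Position 2: E × 16^2 = 14 × 256 = 3584
Position 3: D × 16^3 = 13 × 4096 = 53248
Sum = 15 + 96 + 3584 + 53248
= 56943


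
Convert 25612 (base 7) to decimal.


Positional values (base 7):
  2 × 7^0 = 2 × 1 = 2
  1 × 7^1 = 1 × 7 = 7
  6 × 7^2 = 6 × 49 = 294
  5 × 7^3 = 5 × 343 = 1715
  2 × 7^4 = 2 × 2401 = 4802
Sum = 2 + 7 + 294 + 1715 + 4802
= 6820


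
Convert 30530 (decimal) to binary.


Divide by 2 repeatedly:
30530 ÷ 2 = 15265 remainder 0
15265 ÷ 2 = 7632 remainder 1
7632 ÷ 2 = 3816 remainder 0
3816 ÷ 2 = 1908 remainder 0
1908 ÷ 2 = 954 remainder 0
954 ÷ 2 = 477 remainder 0
477 ÷ 2 = 238 remainder 1
238 ÷ 2 = 119 remainder 0
119 ÷ 2 = 59 remainder 1
59 ÷ 2 = 29 remainder 1
29 ÷ 2 = 14 remainder 1
14 ÷ 2 = 7 remainder 0
7 ÷ 2 = 3 remainder 1
3 ÷ 2 = 1 remainder 1
1 ÷ 2 = 0 remainder 1
Reading remainders bottom-up:
= 111011101000010
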